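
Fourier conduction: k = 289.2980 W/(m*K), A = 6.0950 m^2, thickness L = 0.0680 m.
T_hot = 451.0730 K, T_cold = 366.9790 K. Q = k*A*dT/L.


dT = 84.0940 K
Q = 289.2980 * 6.0950 * 84.0940 / 0.0680 = 2180596.1403 W

2180596.1403 W


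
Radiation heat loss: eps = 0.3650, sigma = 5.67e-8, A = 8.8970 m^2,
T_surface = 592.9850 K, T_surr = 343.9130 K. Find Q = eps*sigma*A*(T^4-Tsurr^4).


T^4 = 1.2364e+11
Tsurr^4 = 1.3989e+10
Q = 0.3650 * 5.67e-8 * 8.8970 * 1.0966e+11 = 20190.5887 W

20190.5887 W


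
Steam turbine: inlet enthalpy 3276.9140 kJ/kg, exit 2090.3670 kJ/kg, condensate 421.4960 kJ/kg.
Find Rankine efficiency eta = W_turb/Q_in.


W = 1186.5470 kJ/kg
Q_in = 2855.4180 kJ/kg
eta = 0.4155 = 41.5542%

eta = 41.5542%


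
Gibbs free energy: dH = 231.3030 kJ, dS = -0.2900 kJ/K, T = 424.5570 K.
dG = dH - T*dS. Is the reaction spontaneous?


T*dS = 424.5570 * -0.2900 = -123.1215 kJ
dG = 231.3030 + 123.1215 = 354.4245 kJ (non-spontaneous)

dG = 354.4245 kJ, non-spontaneous


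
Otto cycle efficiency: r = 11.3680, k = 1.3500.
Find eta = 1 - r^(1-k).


r^(k-1) = 2.3415
eta = 1 - 1/2.3415 = 0.5729 = 57.2919%

57.2919%


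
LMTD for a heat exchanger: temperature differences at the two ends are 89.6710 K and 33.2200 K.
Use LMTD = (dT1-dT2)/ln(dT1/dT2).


dT1/dT2 = 2.6993
ln(dT1/dT2) = 0.9930
LMTD = 56.4510 / 0.9930 = 56.8492 K

56.8492 K


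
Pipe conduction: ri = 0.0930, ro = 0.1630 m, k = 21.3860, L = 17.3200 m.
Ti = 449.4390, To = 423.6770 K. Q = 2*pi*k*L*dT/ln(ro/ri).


dT = 25.7620 K
ln(ro/ri) = 0.5612
Q = 2*pi*21.3860*17.3200*25.7620 / 0.5612 = 106845.7814 W

106845.7814 W


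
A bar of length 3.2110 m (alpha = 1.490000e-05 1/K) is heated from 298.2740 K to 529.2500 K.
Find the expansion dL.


dT = 230.9760 K
dL = 1.490000e-05 * 3.2110 * 230.9760 = 0.011051 m
L_final = 3.222051 m

dL = 0.011051 m


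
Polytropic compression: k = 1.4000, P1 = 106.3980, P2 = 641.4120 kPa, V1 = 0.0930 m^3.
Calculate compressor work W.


(k-1)/k = 0.2857
(P2/P1)^exp = 1.6708
W = 3.5000 * 106.3980 * 0.0930 * (1.6708 - 1) = 23.2303 kJ

23.2303 kJ


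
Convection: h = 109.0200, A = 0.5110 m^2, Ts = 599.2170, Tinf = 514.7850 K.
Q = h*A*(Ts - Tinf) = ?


dT = 84.4320 K
Q = 109.0200 * 0.5110 * 84.4320 = 4703.6409 W

4703.6409 W


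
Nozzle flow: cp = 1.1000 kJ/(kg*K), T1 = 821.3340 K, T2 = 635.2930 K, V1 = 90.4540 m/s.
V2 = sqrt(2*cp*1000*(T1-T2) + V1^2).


dT = 186.0410 K
2*cp*1000*dT = 409290.2000
V1^2 = 8181.9261
V2 = sqrt(417472.1261) = 646.1208 m/s

646.1208 m/s


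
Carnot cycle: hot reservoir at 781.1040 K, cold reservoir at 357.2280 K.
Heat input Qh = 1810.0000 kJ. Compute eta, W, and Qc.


eta = 1 - 357.2280/781.1040 = 0.5427
W = 0.5427 * 1810.0000 = 982.2195 kJ
Qc = 1810.0000 - 982.2195 = 827.7805 kJ

eta = 54.2663%, W = 982.2195 kJ, Qc = 827.7805 kJ


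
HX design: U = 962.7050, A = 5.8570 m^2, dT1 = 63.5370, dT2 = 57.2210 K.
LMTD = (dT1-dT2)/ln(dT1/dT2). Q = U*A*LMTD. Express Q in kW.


LMTD = 60.3239 K
Q = 962.7050 * 5.8570 * 60.3239 = 340140.1341 W = 340.1401 kW

340.1401 kW


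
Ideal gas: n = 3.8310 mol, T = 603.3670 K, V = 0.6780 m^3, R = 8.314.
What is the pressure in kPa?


P = nRT/V = 3.8310 * 8.314 * 603.3670 / 0.6780
= 19217.8025 / 0.6780 = 28344.8414 Pa = 28.3448 kPa

28.3448 kPa


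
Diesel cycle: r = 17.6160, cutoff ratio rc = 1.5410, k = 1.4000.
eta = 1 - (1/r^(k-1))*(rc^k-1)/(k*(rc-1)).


r^(k-1) = 3.1504
rc^k = 1.8320
eta = 0.6513 = 65.1317%

65.1317%


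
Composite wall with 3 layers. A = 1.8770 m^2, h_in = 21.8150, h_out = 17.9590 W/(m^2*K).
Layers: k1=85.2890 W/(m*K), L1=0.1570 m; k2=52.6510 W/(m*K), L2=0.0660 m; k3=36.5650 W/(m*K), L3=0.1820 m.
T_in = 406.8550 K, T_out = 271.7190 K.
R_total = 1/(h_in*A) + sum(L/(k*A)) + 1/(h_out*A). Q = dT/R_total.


R_conv_in = 1/(21.8150*1.8770) = 0.0244
R_1 = 0.1570/(85.2890*1.8770) = 0.0010
R_2 = 0.0660/(52.6510*1.8770) = 0.0007
R_3 = 0.1820/(36.5650*1.8770) = 0.0027
R_conv_out = 1/(17.9590*1.8770) = 0.0297
R_total = 0.0584 K/W
Q = 135.1360 / 0.0584 = 2314.4502 W

R_total = 0.0584 K/W, Q = 2314.4502 W


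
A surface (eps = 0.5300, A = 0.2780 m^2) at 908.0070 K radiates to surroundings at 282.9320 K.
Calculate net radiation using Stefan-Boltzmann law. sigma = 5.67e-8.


T^4 = 6.7976e+11
Tsurr^4 = 6.4081e+09
Q = 0.5300 * 5.67e-8 * 0.2780 * 6.7335e+11 = 5625.3172 W

5625.3172 W


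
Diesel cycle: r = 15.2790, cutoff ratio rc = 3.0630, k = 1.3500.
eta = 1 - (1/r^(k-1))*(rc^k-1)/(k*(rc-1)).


r^(k-1) = 2.5968
rc^k = 4.5321
eta = 0.5116 = 51.1611%

51.1611%


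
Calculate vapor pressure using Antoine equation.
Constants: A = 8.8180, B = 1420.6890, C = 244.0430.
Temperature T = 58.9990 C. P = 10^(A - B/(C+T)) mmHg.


C+T = 303.0420
B/(C+T) = 4.6881
log10(P) = 8.8180 - 4.6881 = 4.1299
P = 10^4.1299 = 13486.7485 mmHg

13486.7485 mmHg


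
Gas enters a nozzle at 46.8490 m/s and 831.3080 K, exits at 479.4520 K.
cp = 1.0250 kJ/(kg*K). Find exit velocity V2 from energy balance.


dT = 351.8560 K
2*cp*1000*dT = 721304.8000
V1^2 = 2194.8288
V2 = sqrt(723499.6288) = 850.5878 m/s

850.5878 m/s


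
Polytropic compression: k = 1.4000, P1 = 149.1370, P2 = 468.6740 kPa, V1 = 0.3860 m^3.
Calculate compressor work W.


(k-1)/k = 0.2857
(P2/P1)^exp = 1.3870
W = 3.5000 * 149.1370 * 0.3860 * (1.3870 - 1) = 77.9776 kJ

77.9776 kJ


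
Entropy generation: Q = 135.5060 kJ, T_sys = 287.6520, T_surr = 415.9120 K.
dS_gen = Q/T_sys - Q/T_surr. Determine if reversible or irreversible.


dS_sys = 135.5060/287.6520 = 0.4711 kJ/K
dS_surr = -135.5060/415.9120 = -0.3258 kJ/K
dS_gen = 0.4711 - 0.3258 = 0.1453 kJ/K (irreversible)

dS_gen = 0.1453 kJ/K, irreversible


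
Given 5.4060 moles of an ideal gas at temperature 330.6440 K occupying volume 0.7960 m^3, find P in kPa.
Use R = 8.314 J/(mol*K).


P = nRT/V = 5.4060 * 8.314 * 330.6440 / 0.7960
= 14860.9546 / 0.7960 = 18669.5410 Pa = 18.6695 kPa

18.6695 kPa


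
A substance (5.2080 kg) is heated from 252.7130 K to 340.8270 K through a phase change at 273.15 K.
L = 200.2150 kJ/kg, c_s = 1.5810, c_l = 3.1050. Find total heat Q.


Q1 (sensible, solid) = 5.2080 * 1.5810 * 20.4370 = 168.2752 kJ
Q2 (latent) = 5.2080 * 200.2150 = 1042.7197 kJ
Q3 (sensible, liquid) = 5.2080 * 3.1050 * 67.6770 = 1094.3939 kJ
Q_total = 2305.3888 kJ

2305.3888 kJ


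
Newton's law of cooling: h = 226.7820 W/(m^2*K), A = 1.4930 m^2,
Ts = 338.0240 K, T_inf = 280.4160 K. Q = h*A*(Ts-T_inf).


dT = 57.6080 K
Q = 226.7820 * 1.4930 * 57.6080 = 19505.2350 W

19505.2350 W


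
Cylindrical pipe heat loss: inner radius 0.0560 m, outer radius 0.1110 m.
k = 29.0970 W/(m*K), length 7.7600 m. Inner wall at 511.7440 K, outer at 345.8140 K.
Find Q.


dT = 165.9300 K
ln(ro/ri) = 0.6842
Q = 2*pi*29.0970*7.7600*165.9300 / 0.6842 = 344068.7959 W

344068.7959 W


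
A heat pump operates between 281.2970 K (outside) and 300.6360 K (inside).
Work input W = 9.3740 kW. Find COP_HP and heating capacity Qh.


COP = 300.6360 / 19.3390 = 15.5456
Qh = 15.5456 * 9.3740 = 145.7243 kW

COP = 15.5456, Qh = 145.7243 kW


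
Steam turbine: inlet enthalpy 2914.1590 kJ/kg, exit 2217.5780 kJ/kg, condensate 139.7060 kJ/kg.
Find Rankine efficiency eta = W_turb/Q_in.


W = 696.5810 kJ/kg
Q_in = 2774.4530 kJ/kg
eta = 0.2511 = 25.1070%

eta = 25.1070%


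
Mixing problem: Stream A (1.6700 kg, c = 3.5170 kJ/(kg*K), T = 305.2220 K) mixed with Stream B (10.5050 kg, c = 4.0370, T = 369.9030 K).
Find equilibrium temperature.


num = 17479.7877
den = 48.2821
Tf = 362.0347 K

362.0347 K


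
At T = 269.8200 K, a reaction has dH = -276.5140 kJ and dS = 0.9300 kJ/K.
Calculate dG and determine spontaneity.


T*dS = 269.8200 * 0.9300 = 250.9326 kJ
dG = -276.5140 - 250.9326 = -527.4466 kJ (spontaneous)

dG = -527.4466 kJ, spontaneous


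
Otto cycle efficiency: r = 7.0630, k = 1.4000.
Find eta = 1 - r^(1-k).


r^(k-1) = 2.1857
eta = 1 - 1/2.1857 = 0.5425 = 54.2486%

54.2486%


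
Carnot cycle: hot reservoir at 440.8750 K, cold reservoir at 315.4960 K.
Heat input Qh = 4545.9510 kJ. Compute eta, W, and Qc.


eta = 1 - 315.4960/440.8750 = 0.2844
W = 0.2844 * 4545.9510 = 1292.8081 kJ
Qc = 4545.9510 - 1292.8081 = 3253.1429 kJ

eta = 28.4387%, W = 1292.8081 kJ, Qc = 3253.1429 kJ


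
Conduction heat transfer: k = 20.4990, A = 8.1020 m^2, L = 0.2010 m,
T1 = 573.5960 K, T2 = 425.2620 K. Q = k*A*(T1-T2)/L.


dT = 148.3340 K
Q = 20.4990 * 8.1020 * 148.3340 / 0.2010 = 122565.8736 W

122565.8736 W


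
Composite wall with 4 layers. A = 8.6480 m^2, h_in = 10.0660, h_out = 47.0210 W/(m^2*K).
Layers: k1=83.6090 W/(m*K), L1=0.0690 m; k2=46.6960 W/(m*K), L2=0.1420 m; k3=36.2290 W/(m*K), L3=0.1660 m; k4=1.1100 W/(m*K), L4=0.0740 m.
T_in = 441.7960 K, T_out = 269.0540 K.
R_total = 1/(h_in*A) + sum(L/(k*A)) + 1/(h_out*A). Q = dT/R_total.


R_conv_in = 1/(10.0660*8.6480) = 0.0115
R_1 = 0.0690/(83.6090*8.6480) = 9.5429e-05
R_2 = 0.1420/(46.6960*8.6480) = 0.0004
R_3 = 0.1660/(36.2290*8.6480) = 0.0005
R_4 = 0.0740/(1.1100*8.6480) = 0.0077
R_conv_out = 1/(47.0210*8.6480) = 0.0025
R_total = 0.0226 K/W
Q = 172.7420 / 0.0226 = 7632.4595 W

R_total = 0.0226 K/W, Q = 7632.4595 W


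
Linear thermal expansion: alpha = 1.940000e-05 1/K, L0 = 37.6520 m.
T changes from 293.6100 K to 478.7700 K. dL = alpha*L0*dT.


dT = 185.1600 K
dL = 1.940000e-05 * 37.6520 * 185.1600 = 0.135250 m
L_final = 37.787250 m

dL = 0.135250 m


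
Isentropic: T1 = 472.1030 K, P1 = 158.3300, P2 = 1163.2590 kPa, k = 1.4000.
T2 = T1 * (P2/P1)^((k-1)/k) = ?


(k-1)/k = 0.2857
(P2/P1)^exp = 1.7679
T2 = 472.1030 * 1.7679 = 834.6371 K

834.6371 K


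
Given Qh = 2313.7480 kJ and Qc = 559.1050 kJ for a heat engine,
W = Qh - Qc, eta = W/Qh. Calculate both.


W = 2313.7480 - 559.1050 = 1754.6430 kJ
eta = 1754.6430 / 2313.7480 = 0.7584 = 75.8355%

W = 1754.6430 kJ, eta = 75.8355%


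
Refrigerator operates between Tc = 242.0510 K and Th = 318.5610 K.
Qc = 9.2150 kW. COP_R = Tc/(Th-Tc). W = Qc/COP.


COP = 242.0510 / 76.5100 = 3.1637
W = 9.2150 / 3.1637 = 2.9128 kW

COP = 3.1637, W = 2.9128 kW


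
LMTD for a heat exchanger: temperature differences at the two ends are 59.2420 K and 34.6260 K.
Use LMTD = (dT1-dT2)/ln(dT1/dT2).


dT1/dT2 = 1.7109
ln(dT1/dT2) = 0.5370
LMTD = 24.6160 / 0.5370 = 45.8376 K

45.8376 K


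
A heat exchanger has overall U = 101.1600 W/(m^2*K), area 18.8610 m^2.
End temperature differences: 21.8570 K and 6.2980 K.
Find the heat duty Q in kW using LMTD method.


LMTD = 12.5043 K
Q = 101.1600 * 18.8610 * 12.5043 = 23857.9935 W = 23.8580 kW

23.8580 kW


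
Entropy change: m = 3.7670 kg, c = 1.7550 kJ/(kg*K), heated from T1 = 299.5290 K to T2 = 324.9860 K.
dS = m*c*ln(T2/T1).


T2/T1 = 1.0850
ln(T2/T1) = 0.0816
dS = 3.7670 * 1.7550 * 0.0816 = 0.5393 kJ/K

0.5393 kJ/K


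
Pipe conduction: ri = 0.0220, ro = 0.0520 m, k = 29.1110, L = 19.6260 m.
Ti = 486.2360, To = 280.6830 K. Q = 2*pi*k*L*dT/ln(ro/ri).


dT = 205.5530 K
ln(ro/ri) = 0.8602
Q = 2*pi*29.1110*19.6260*205.5530 / 0.8602 = 857812.8146 W

857812.8146 W


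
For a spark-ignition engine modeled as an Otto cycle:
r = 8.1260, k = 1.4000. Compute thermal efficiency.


r^(k-1) = 2.3118
eta = 1 - 1/2.3118 = 0.5674 = 56.7437%

56.7437%


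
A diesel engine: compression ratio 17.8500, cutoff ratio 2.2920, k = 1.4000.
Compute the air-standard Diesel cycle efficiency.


r^(k-1) = 3.1671
rc^k = 3.1937
eta = 0.6171 = 61.7051%

61.7051%


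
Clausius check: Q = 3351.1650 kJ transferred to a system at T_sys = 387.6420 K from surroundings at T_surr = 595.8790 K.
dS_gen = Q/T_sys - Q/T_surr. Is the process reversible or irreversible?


dS_sys = 3351.1650/387.6420 = 8.6450 kJ/K
dS_surr = -3351.1650/595.8790 = -5.6239 kJ/K
dS_gen = 8.6450 - 5.6239 = 3.0211 kJ/K (irreversible)

dS_gen = 3.0211 kJ/K, irreversible


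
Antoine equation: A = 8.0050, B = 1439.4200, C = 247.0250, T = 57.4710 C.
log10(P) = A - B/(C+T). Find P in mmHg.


C+T = 304.4960
B/(C+T) = 4.7272
log10(P) = 8.0050 - 4.7272 = 3.2778
P = 10^3.2778 = 1895.7393 mmHg

1895.7393 mmHg


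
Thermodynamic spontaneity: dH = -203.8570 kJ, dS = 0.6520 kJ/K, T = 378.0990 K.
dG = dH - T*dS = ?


T*dS = 378.0990 * 0.6520 = 246.5205 kJ
dG = -203.8570 - 246.5205 = -450.3775 kJ (spontaneous)

dG = -450.3775 kJ, spontaneous


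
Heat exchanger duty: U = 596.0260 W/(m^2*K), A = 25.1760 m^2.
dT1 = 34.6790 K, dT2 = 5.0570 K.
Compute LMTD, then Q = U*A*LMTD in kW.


LMTD = 15.3852 K
Q = 596.0260 * 25.1760 * 15.3852 = 230862.9102 W = 230.8629 kW

230.8629 kW


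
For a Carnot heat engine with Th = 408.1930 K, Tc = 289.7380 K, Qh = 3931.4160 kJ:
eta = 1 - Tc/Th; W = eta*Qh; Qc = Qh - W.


eta = 1 - 289.7380/408.1930 = 0.2902
W = 0.2902 * 3931.4160 = 1140.8718 kJ
Qc = 3931.4160 - 1140.8718 = 2790.5442 kJ

eta = 29.0194%, W = 1140.8718 kJ, Qc = 2790.5442 kJ


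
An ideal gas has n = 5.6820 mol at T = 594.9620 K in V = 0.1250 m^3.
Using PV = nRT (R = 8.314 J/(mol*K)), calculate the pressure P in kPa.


P = nRT/V = 5.6820 * 8.314 * 594.9620 / 0.1250
= 28106.0929 / 0.1250 = 224848.7435 Pa = 224.8487 kPa

224.8487 kPa


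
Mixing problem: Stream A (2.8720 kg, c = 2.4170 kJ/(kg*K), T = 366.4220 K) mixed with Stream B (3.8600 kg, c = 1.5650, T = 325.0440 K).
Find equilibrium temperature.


num = 4507.1220
den = 12.9825
Tf = 347.1684 K

347.1684 K


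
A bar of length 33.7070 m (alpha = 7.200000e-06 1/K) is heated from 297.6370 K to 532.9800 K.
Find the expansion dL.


dT = 235.3430 K
dL = 7.200000e-06 * 33.7070 * 235.3430 = 0.057115 m
L_final = 33.764115 m

dL = 0.057115 m


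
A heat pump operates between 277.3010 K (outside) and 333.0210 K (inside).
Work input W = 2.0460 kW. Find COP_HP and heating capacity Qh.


COP = 333.0210 / 55.7200 = 5.9767
Qh = 5.9767 * 2.0460 = 12.2283 kW

COP = 5.9767, Qh = 12.2283 kW


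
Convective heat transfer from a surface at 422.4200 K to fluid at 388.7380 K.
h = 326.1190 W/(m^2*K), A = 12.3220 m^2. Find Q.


dT = 33.6820 K
Q = 326.1190 * 12.3220 * 33.6820 = 135349.0394 W

135349.0394 W


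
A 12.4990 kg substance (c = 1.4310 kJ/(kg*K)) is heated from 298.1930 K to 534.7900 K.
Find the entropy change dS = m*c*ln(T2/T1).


T2/T1 = 1.7934
ln(T2/T1) = 0.5841
dS = 12.4990 * 1.4310 * 0.5841 = 10.4478 kJ/K

10.4478 kJ/K


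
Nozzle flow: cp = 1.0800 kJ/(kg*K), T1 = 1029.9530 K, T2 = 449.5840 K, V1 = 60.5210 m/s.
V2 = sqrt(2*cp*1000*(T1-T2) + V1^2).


dT = 580.3690 K
2*cp*1000*dT = 1253597.0400
V1^2 = 3662.7914
V2 = sqrt(1257259.8314) = 1121.2760 m/s

1121.2760 m/s


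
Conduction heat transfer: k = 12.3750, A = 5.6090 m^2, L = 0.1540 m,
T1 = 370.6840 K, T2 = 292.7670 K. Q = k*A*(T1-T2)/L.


dT = 77.9170 K
Q = 12.3750 * 5.6090 * 77.9170 / 0.1540 = 35119.0007 W

35119.0007 W


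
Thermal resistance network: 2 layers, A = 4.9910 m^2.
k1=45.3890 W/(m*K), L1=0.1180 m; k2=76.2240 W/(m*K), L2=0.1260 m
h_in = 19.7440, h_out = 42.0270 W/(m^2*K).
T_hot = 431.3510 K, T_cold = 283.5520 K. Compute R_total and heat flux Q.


R_conv_in = 1/(19.7440*4.9910) = 0.0101
R_1 = 0.1180/(45.3890*4.9910) = 0.0005
R_2 = 0.1260/(76.2240*4.9910) = 0.0003
R_conv_out = 1/(42.0270*4.9910) = 0.0048
R_total = 0.0158 K/W
Q = 147.7990 / 0.0158 = 9373.6835 W

R_total = 0.0158 K/W, Q = 9373.6835 W


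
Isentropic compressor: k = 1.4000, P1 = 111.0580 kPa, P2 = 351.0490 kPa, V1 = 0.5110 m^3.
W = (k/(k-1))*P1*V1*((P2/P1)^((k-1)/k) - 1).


(k-1)/k = 0.2857
(P2/P1)^exp = 1.3893
W = 3.5000 * 111.0580 * 0.5110 * (1.3893 - 1) = 77.3313 kJ

77.3313 kJ


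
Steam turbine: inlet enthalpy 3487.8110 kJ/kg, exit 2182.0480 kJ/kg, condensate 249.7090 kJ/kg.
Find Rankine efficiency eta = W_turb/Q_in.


W = 1305.7630 kJ/kg
Q_in = 3238.1020 kJ/kg
eta = 0.4032 = 40.3249%

eta = 40.3249%


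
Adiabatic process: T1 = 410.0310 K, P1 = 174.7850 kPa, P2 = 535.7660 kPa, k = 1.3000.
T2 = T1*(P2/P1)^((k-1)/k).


(k-1)/k = 0.2308
(P2/P1)^exp = 1.2950
T2 = 410.0310 * 1.2950 = 530.9813 K

530.9813 K


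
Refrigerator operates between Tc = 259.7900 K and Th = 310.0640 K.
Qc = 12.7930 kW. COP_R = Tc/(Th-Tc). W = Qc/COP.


COP = 259.7900 / 50.2740 = 5.1675
W = 12.7930 / 5.1675 = 2.4757 kW

COP = 5.1675, W = 2.4757 kW


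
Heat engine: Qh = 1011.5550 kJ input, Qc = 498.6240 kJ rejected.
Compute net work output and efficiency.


W = 1011.5550 - 498.6240 = 512.9310 kJ
eta = 512.9310 / 1011.5550 = 0.5071 = 50.7072%

W = 512.9310 kJ, eta = 50.7072%


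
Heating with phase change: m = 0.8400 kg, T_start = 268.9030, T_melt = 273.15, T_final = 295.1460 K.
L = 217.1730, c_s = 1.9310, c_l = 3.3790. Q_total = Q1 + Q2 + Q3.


Q1 (sensible, solid) = 0.8400 * 1.9310 * 4.2470 = 6.8888 kJ
Q2 (latent) = 0.8400 * 217.1730 = 182.4253 kJ
Q3 (sensible, liquid) = 0.8400 * 3.3790 * 21.9960 = 62.4326 kJ
Q_total = 251.7467 kJ

251.7467 kJ


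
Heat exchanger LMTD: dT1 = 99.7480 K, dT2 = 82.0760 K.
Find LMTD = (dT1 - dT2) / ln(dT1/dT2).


dT1/dT2 = 1.2153
ln(dT1/dT2) = 0.1950
LMTD = 17.6720 / 0.1950 = 90.6250 K

90.6250 K


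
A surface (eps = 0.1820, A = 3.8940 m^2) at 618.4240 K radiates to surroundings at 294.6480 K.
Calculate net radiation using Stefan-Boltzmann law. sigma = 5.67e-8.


T^4 = 1.4627e+11
Tsurr^4 = 7.5373e+09
Q = 0.1820 * 5.67e-8 * 3.8940 * 1.3873e+11 = 5574.6663 W

5574.6663 W


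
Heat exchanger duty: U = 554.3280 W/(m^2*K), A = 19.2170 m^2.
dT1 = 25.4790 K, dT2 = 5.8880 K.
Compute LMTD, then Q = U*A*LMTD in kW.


LMTD = 13.3733 K
Q = 554.3280 * 19.2170 * 13.3733 = 142458.9393 W = 142.4589 kW

142.4589 kW


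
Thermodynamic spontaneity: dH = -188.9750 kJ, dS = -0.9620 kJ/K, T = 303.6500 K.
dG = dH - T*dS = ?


T*dS = 303.6500 * -0.9620 = -292.1113 kJ
dG = -188.9750 + 292.1113 = 103.1363 kJ (non-spontaneous)

dG = 103.1363 kJ, non-spontaneous


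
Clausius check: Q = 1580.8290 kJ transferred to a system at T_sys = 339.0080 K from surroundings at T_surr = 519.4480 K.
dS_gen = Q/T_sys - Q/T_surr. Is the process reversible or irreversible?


dS_sys = 1580.8290/339.0080 = 4.6631 kJ/K
dS_surr = -1580.8290/519.4480 = -3.0433 kJ/K
dS_gen = 4.6631 - 3.0433 = 1.6198 kJ/K (irreversible)

dS_gen = 1.6198 kJ/K, irreversible


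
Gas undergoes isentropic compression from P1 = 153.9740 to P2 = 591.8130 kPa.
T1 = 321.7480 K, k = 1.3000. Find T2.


(k-1)/k = 0.2308
(P2/P1)^exp = 1.3644
T2 = 321.7480 * 1.3644 = 438.9906 K

438.9906 K


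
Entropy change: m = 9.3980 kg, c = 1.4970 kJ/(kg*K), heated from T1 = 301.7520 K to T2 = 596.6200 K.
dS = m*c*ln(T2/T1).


T2/T1 = 1.9772
ln(T2/T1) = 0.6817
dS = 9.3980 * 1.4970 * 0.6817 = 9.5904 kJ/K

9.5904 kJ/K


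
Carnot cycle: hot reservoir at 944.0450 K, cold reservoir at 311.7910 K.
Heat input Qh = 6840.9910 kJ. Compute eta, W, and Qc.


eta = 1 - 311.7910/944.0450 = 0.6697
W = 0.6697 * 6840.9910 = 4581.6078 kJ
Qc = 6840.9910 - 4581.6078 = 2259.3832 kJ

eta = 66.9729%, W = 4581.6078 kJ, Qc = 2259.3832 kJ


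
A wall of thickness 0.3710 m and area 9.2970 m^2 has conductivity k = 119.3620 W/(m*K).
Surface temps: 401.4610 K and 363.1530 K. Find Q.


dT = 38.3080 K
Q = 119.3620 * 9.2970 * 38.3080 / 0.3710 = 114584.1341 W

114584.1341 W


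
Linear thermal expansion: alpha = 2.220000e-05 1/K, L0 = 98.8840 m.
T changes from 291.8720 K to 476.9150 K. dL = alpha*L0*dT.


dT = 185.0430 K
dL = 2.220000e-05 * 98.8840 * 185.0430 = 0.406211 m
L_final = 99.290211 m

dL = 0.406211 m


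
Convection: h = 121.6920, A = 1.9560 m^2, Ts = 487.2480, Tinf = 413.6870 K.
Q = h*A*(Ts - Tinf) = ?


dT = 73.5610 K
Q = 121.6920 * 1.9560 * 73.5610 = 17509.6919 W

17509.6919 W


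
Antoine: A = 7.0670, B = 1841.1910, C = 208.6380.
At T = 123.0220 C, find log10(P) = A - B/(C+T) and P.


C+T = 331.6600
B/(C+T) = 5.5514
log10(P) = 7.0670 - 5.5514 = 1.5156
P = 10^1.5156 = 32.7762 mmHg

32.7762 mmHg


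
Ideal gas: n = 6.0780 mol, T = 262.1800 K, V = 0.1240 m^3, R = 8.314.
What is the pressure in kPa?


P = nRT/V = 6.0780 * 8.314 * 262.1800 / 0.1240
= 13248.6088 / 0.1240 = 106843.6190 Pa = 106.8436 kPa

106.8436 kPa


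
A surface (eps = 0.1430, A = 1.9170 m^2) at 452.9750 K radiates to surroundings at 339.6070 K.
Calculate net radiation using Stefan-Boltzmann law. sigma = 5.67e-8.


T^4 = 4.2101e+10
Tsurr^4 = 1.3302e+10
Q = 0.1430 * 5.67e-8 * 1.9170 * 2.8800e+10 = 447.6412 W

447.6412 W


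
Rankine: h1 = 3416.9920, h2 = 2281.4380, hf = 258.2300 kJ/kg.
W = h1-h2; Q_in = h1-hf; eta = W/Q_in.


W = 1135.5540 kJ/kg
Q_in = 3158.7620 kJ/kg
eta = 0.3595 = 35.9493%

eta = 35.9493%


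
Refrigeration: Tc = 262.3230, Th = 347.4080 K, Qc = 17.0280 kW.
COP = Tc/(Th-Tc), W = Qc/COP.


COP = 262.3230 / 85.0850 = 3.0831
W = 17.0280 / 3.0831 = 5.5231 kW

COP = 3.0831, W = 5.5231 kW


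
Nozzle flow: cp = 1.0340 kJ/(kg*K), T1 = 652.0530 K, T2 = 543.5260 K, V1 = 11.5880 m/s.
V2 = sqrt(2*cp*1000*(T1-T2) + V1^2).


dT = 108.5270 K
2*cp*1000*dT = 224433.8360
V1^2 = 134.2817
V2 = sqrt(224568.1177) = 473.8862 m/s

473.8862 m/s


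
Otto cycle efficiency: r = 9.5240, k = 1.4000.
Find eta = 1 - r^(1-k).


r^(k-1) = 2.4634
eta = 1 - 1/2.4634 = 0.5941 = 59.4050%

59.4050%


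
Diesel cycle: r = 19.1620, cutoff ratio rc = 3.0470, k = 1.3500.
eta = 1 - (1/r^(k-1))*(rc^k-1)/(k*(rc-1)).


r^(k-1) = 2.8110
rc^k = 4.5002
eta = 0.5494 = 54.9410%

54.9410%


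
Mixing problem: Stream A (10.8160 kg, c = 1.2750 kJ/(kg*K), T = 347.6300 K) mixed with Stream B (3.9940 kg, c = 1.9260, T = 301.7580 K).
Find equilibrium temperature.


num = 7115.2133
den = 21.4828
Tf = 331.2044 K

331.2044 K


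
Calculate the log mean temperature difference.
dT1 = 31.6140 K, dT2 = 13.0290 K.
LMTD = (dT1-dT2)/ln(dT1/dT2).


dT1/dT2 = 2.4264
ln(dT1/dT2) = 0.8864
LMTD = 18.5850 / 0.8864 = 20.9663 K

20.9663 K


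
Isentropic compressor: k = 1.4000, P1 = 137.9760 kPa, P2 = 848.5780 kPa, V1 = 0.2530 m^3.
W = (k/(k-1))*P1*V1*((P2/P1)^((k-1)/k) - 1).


(k-1)/k = 0.2857
(P2/P1)^exp = 1.6803
W = 3.5000 * 137.9760 * 0.2530 * (1.6803 - 1) = 83.1222 kJ

83.1222 kJ


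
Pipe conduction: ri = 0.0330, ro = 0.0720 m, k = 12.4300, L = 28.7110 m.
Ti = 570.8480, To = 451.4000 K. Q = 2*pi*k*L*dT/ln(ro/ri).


dT = 119.4480 K
ln(ro/ri) = 0.7802
Q = 2*pi*12.4300*28.7110*119.4480 / 0.7802 = 343317.0104 W

343317.0104 W


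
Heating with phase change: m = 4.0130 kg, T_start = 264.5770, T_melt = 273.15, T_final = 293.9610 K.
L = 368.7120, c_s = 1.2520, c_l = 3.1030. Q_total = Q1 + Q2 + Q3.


Q1 (sensible, solid) = 4.0130 * 1.2520 * 8.5730 = 43.0731 kJ
Q2 (latent) = 4.0130 * 368.7120 = 1479.6413 kJ
Q3 (sensible, liquid) = 4.0130 * 3.1030 * 20.8110 = 259.1456 kJ
Q_total = 1781.8600 kJ

1781.8600 kJ


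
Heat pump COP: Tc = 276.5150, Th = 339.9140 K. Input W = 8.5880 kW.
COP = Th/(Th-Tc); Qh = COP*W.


COP = 339.9140 / 63.3990 = 5.3615
Qh = 5.3615 * 8.5880 = 46.0446 kW

COP = 5.3615, Qh = 46.0446 kW


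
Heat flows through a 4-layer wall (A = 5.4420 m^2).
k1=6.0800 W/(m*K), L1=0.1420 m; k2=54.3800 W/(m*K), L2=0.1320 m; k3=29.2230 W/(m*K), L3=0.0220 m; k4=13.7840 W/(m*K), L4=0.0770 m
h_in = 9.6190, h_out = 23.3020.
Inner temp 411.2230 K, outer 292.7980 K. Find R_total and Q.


R_conv_in = 1/(9.6190*5.4420) = 0.0191
R_1 = 0.1420/(6.0800*5.4420) = 0.0043
R_2 = 0.1320/(54.3800*5.4420) = 0.0004
R_3 = 0.0220/(29.2230*5.4420) = 0.0001
R_4 = 0.0770/(13.7840*5.4420) = 0.0010
R_conv_out = 1/(23.3020*5.4420) = 0.0079
R_total = 0.0329 K/W
Q = 118.4250 / 0.0329 = 3600.4384 W

R_total = 0.0329 K/W, Q = 3600.4384 W


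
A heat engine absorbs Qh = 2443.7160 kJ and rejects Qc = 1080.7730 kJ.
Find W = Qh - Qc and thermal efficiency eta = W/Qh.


W = 2443.7160 - 1080.7730 = 1362.9430 kJ
eta = 1362.9430 / 2443.7160 = 0.5577 = 55.7734%

W = 1362.9430 kJ, eta = 55.7734%


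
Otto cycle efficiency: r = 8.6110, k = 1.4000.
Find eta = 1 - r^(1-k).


r^(k-1) = 2.3660
eta = 1 - 1/2.3660 = 0.5774 = 57.7352%

57.7352%


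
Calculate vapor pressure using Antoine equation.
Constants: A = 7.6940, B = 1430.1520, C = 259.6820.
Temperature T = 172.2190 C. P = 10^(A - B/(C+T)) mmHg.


C+T = 431.9010
B/(C+T) = 3.3113
log10(P) = 7.6940 - 3.3113 = 4.3827
P = 10^4.3827 = 24138.1579 mmHg

24138.1579 mmHg


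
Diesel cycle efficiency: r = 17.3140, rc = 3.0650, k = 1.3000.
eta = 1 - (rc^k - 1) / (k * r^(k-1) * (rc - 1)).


r^(k-1) = 2.3524
rc^k = 4.2890
eta = 0.4792 = 47.9182%

47.9182%


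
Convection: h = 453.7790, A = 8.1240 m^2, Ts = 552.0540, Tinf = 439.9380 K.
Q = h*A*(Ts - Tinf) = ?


dT = 112.1160 K
Q = 453.7790 * 8.1240 * 112.1160 = 413315.7008 W

413315.7008 W


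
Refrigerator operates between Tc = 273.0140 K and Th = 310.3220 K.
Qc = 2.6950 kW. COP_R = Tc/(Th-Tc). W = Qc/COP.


COP = 273.0140 / 37.3080 = 7.3178
W = 2.6950 / 7.3178 = 0.3683 kW

COP = 7.3178, W = 0.3683 kW


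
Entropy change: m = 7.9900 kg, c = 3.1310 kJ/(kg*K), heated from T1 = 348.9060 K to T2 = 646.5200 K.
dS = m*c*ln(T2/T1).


T2/T1 = 1.8530
ln(T2/T1) = 0.6168
dS = 7.9900 * 3.1310 * 0.6168 = 15.4303 kJ/K

15.4303 kJ/K


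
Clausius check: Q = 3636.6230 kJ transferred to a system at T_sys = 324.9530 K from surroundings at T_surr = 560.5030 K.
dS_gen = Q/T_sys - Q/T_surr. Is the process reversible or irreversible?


dS_sys = 3636.6230/324.9530 = 11.1912 kJ/K
dS_surr = -3636.6230/560.5030 = -6.4881 kJ/K
dS_gen = 11.1912 - 6.4881 = 4.7031 kJ/K (irreversible)

dS_gen = 4.7031 kJ/K, irreversible


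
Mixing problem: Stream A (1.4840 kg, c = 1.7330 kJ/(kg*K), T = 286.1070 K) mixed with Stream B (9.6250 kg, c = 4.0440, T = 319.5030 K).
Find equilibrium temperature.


num = 13171.9770
den = 41.4953
Tf = 317.4332 K

317.4332 K


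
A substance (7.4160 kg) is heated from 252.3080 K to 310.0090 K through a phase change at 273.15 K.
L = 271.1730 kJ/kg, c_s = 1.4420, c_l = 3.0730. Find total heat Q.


Q1 (sensible, solid) = 7.4160 * 1.4420 * 20.8420 = 222.8817 kJ
Q2 (latent) = 7.4160 * 271.1730 = 2011.0190 kJ
Q3 (sensible, liquid) = 7.4160 * 3.0730 * 36.8590 = 839.9933 kJ
Q_total = 3073.8940 kJ

3073.8940 kJ


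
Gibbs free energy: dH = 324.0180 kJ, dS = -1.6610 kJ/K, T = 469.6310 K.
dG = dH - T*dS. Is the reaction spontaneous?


T*dS = 469.6310 * -1.6610 = -780.0571 kJ
dG = 324.0180 + 780.0571 = 1104.0751 kJ (non-spontaneous)

dG = 1104.0751 kJ, non-spontaneous


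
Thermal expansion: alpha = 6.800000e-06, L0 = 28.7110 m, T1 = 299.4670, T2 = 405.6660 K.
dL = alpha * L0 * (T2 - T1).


dT = 106.1990 K
dL = 6.800000e-06 * 28.7110 * 106.1990 = 0.020734 m
L_final = 28.731734 m

dL = 0.020734 m


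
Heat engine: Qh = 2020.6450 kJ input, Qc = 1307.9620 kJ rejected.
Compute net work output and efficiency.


W = 2020.6450 - 1307.9620 = 712.6830 kJ
eta = 712.6830 / 2020.6450 = 0.3527 = 35.2701%

W = 712.6830 kJ, eta = 35.2701%


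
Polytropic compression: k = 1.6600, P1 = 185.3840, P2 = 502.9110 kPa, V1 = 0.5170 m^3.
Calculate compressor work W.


(k-1)/k = 0.3976
(P2/P1)^exp = 1.4870
W = 2.5152 * 185.3840 * 0.5170 * (1.4870 - 1) = 117.4068 kJ

117.4068 kJ


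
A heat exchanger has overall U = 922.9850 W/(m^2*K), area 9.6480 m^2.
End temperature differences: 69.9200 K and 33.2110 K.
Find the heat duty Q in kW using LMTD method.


LMTD = 49.3089 K
Q = 922.9850 * 9.6480 * 49.3089 = 439093.4401 W = 439.0934 kW

439.0934 kW


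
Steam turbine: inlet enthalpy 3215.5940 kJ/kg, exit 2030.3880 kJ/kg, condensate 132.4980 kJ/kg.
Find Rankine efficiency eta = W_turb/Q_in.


W = 1185.2060 kJ/kg
Q_in = 3083.0960 kJ/kg
eta = 0.3844 = 38.4421%

eta = 38.4421%


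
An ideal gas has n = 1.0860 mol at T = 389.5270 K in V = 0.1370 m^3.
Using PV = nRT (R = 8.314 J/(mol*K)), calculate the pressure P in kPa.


P = nRT/V = 1.0860 * 8.314 * 389.5270 / 0.1370
= 3517.0408 / 0.1370 = 25671.8310 Pa = 25.6718 kPa

25.6718 kPa


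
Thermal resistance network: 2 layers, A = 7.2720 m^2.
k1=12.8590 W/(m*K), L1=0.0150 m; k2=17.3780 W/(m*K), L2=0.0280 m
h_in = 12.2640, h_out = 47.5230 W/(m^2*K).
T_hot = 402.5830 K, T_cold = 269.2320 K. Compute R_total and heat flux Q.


R_conv_in = 1/(12.2640*7.2720) = 0.0112
R_1 = 0.0150/(12.8590*7.2720) = 0.0002
R_2 = 0.0280/(17.3780*7.2720) = 0.0002
R_conv_out = 1/(47.5230*7.2720) = 0.0029
R_total = 0.0145 K/W
Q = 133.3510 / 0.0145 = 9203.9844 W

R_total = 0.0145 K/W, Q = 9203.9844 W


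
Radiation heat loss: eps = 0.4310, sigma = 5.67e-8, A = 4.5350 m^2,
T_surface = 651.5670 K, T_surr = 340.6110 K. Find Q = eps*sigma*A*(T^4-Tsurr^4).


T^4 = 1.8023e+11
Tsurr^4 = 1.3460e+10
Q = 0.4310 * 5.67e-8 * 4.5350 * 1.6677e+11 = 18482.7407 W

18482.7407 W


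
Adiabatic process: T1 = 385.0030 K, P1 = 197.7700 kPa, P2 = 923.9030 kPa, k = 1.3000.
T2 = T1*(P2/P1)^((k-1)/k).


(k-1)/k = 0.2308
(P2/P1)^exp = 1.4272
T2 = 385.0030 * 1.4272 = 549.4855 K

549.4855 K


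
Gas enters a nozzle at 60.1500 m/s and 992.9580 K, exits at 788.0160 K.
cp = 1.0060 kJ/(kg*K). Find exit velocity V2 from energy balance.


dT = 204.9420 K
2*cp*1000*dT = 412343.3040
V1^2 = 3618.0225
V2 = sqrt(415961.3265) = 644.9506 m/s

644.9506 m/s


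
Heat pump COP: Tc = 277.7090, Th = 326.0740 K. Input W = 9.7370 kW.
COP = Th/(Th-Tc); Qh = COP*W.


COP = 326.0740 / 48.3650 = 6.7419
Qh = 6.7419 * 9.7370 = 65.6463 kW

COP = 6.7419, Qh = 65.6463 kW


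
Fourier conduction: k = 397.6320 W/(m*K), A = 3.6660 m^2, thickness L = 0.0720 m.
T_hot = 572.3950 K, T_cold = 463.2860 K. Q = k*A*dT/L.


dT = 109.1090 K
Q = 397.6320 * 3.6660 * 109.1090 / 0.0720 = 2209031.2885 W

2209031.2885 W


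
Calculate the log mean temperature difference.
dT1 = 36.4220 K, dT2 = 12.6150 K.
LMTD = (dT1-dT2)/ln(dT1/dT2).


dT1/dT2 = 2.8872
ln(dT1/dT2) = 1.0603
LMTD = 23.8070 / 1.0603 = 22.4534 K

22.4534 K


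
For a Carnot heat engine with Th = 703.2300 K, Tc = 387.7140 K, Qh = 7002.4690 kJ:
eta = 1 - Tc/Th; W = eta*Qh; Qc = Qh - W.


eta = 1 - 387.7140/703.2300 = 0.4487
W = 0.4487 * 7002.4690 = 3141.7758 kJ
Qc = 7002.4690 - 3141.7758 = 3860.6932 kJ

eta = 44.8667%, W = 3141.7758 kJ, Qc = 3860.6932 kJ


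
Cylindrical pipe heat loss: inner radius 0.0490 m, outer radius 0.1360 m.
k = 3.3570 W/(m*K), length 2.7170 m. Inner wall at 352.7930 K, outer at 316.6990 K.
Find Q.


dT = 36.0940 K
ln(ro/ri) = 1.0208
Q = 2*pi*3.3570*2.7170*36.0940 / 1.0208 = 2026.2848 W

2026.2848 W


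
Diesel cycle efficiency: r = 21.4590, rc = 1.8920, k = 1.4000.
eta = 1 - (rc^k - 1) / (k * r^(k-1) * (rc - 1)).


r^(k-1) = 3.4091
rc^k = 2.4417
eta = 0.6614 = 66.1364%

66.1364%


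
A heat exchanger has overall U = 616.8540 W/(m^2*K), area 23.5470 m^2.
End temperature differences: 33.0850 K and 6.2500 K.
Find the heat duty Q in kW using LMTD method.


LMTD = 16.1026 K
Q = 616.8540 * 23.5470 * 16.1026 = 233891.6029 W = 233.8916 kW

233.8916 kW


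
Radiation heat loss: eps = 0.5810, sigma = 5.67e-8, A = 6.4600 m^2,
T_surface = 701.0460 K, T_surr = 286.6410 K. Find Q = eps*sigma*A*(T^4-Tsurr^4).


T^4 = 2.4154e+11
Tsurr^4 = 6.7508e+09
Q = 0.5810 * 5.67e-8 * 6.4600 * 2.3479e+11 = 49965.1042 W

49965.1042 W


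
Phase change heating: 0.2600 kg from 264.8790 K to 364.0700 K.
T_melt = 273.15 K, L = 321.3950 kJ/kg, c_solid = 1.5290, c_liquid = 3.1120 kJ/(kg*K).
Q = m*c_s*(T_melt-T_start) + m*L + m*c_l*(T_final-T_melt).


Q1 (sensible, solid) = 0.2600 * 1.5290 * 8.2710 = 3.2881 kJ
Q2 (latent) = 0.2600 * 321.3950 = 83.5627 kJ
Q3 (sensible, liquid) = 0.2600 * 3.1120 * 90.9200 = 73.5652 kJ
Q_total = 160.4159 kJ

160.4159 kJ


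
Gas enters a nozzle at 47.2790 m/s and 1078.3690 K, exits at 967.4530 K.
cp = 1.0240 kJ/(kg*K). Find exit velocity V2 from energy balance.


dT = 110.9160 K
2*cp*1000*dT = 227155.9680
V1^2 = 2235.3038
V2 = sqrt(229391.2718) = 478.9481 m/s

478.9481 m/s


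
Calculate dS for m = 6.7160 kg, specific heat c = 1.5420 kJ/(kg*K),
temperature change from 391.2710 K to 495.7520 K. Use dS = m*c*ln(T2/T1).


T2/T1 = 1.2670
ln(T2/T1) = 0.2367
dS = 6.7160 * 1.5420 * 0.2367 = 2.4510 kJ/K

2.4510 kJ/K


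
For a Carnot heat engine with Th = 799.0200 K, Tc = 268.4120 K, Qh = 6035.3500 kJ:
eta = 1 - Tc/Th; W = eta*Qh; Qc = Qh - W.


eta = 1 - 268.4120/799.0200 = 0.6641
W = 0.6641 * 6035.3500 = 4007.9159 kJ
Qc = 6035.3500 - 4007.9159 = 2027.4341 kJ

eta = 66.4073%, W = 4007.9159 kJ, Qc = 2027.4341 kJ


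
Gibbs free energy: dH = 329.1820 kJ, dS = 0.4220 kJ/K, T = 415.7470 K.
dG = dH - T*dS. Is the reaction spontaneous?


T*dS = 415.7470 * 0.4220 = 175.4452 kJ
dG = 329.1820 - 175.4452 = 153.7368 kJ (non-spontaneous)

dG = 153.7368 kJ, non-spontaneous


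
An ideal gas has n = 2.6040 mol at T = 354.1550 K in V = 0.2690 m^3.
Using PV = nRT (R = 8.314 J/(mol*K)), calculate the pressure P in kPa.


P = nRT/V = 2.6040 * 8.314 * 354.1550 / 0.2690
= 7667.3339 / 0.2690 = 28503.1001 Pa = 28.5031 kPa

28.5031 kPa


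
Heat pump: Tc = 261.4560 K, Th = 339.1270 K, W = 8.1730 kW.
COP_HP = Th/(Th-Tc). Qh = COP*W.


COP = 339.1270 / 77.6710 = 4.3662
Qh = 4.3662 * 8.1730 = 35.6849 kW

COP = 4.3662, Qh = 35.6849 kW


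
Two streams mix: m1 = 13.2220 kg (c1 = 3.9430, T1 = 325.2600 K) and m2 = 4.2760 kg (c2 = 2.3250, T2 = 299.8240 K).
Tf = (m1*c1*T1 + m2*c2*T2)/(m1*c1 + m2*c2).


num = 19937.9776
den = 62.0760
Tf = 321.1863 K

321.1863 K


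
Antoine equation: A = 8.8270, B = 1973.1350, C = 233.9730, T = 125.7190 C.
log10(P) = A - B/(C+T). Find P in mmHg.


C+T = 359.6920
B/(C+T) = 5.4856
log10(P) = 8.8270 - 5.4856 = 3.3414
P = 10^3.3414 = 2194.7052 mmHg

2194.7052 mmHg


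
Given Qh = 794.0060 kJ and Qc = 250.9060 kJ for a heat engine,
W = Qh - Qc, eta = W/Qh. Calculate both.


W = 794.0060 - 250.9060 = 543.1000 kJ
eta = 543.1000 / 794.0060 = 0.6840 = 68.4000%

W = 543.1000 kJ, eta = 68.4000%


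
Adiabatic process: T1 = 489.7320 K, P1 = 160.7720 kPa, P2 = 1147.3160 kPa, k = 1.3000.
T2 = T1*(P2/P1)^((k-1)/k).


(k-1)/k = 0.2308
(P2/P1)^exp = 1.5738
T2 = 489.7320 * 1.5738 = 770.7503 K

770.7503 K


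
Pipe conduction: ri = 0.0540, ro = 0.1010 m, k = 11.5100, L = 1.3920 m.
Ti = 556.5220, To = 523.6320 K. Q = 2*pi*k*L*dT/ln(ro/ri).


dT = 32.8900 K
ln(ro/ri) = 0.6261
Q = 2*pi*11.5100*1.3920*32.8900 / 0.6261 = 5287.9739 W

5287.9739 W


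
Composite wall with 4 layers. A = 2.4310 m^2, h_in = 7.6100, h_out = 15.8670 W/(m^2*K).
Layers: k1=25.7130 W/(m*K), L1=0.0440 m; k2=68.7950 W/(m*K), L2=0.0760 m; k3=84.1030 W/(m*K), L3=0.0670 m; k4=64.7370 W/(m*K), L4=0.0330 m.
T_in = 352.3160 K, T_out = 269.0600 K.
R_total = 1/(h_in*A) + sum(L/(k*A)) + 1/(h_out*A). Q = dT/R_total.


R_conv_in = 1/(7.6100*2.4310) = 0.0541
R_1 = 0.0440/(25.7130*2.4310) = 0.0007
R_2 = 0.0760/(68.7950*2.4310) = 0.0005
R_3 = 0.0670/(84.1030*2.4310) = 0.0003
R_4 = 0.0330/(64.7370*2.4310) = 0.0002
R_conv_out = 1/(15.8670*2.4310) = 0.0259
R_total = 0.0817 K/W
Q = 83.2560 / 0.0817 = 1019.3555 W

R_total = 0.0817 K/W, Q = 1019.3555 W


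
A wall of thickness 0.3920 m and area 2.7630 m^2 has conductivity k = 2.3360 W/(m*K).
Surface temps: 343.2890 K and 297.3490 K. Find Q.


dT = 45.9400 K
Q = 2.3360 * 2.7630 * 45.9400 / 0.3920 = 756.4124 W

756.4124 W


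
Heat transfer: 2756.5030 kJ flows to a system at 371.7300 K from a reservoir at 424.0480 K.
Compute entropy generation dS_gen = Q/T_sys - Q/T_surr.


dS_sys = 2756.5030/371.7300 = 7.4153 kJ/K
dS_surr = -2756.5030/424.0480 = -6.5005 kJ/K
dS_gen = 7.4153 - 6.5005 = 0.9149 kJ/K (irreversible)

dS_gen = 0.9149 kJ/K, irreversible


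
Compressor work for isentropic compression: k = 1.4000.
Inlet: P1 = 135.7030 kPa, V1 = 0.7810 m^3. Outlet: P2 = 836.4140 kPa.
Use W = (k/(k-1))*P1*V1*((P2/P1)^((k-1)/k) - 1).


(k-1)/k = 0.2857
(P2/P1)^exp = 1.6814
W = 3.5000 * 135.7030 * 0.7810 * (1.6814 - 1) = 252.7544 kJ

252.7544 kJ


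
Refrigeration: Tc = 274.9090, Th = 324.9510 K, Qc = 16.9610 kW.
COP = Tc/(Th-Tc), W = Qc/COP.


COP = 274.9090 / 50.0420 = 5.4936
W = 16.9610 / 5.4936 = 3.0874 kW

COP = 5.4936, W = 3.0874 kW


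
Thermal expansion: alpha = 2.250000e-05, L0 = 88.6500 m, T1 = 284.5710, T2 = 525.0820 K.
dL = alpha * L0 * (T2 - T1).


dT = 240.5110 K
dL = 2.250000e-05 * 88.6500 * 240.5110 = 0.479729 m
L_final = 89.129729 m

dL = 0.479729 m


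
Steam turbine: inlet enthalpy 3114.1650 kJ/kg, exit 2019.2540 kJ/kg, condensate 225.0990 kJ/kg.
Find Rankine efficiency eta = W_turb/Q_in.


W = 1094.9110 kJ/kg
Q_in = 2889.0660 kJ/kg
eta = 0.3790 = 37.8984%

eta = 37.8984%


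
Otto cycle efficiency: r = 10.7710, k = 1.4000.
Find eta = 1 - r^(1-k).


r^(k-1) = 2.5876
eta = 1 - 1/2.5876 = 0.6135 = 61.3546%

61.3546%


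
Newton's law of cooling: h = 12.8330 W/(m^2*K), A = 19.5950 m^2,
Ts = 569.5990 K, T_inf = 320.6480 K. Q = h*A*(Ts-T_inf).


dT = 248.9510 K
Q = 12.8330 * 19.5950 * 248.9510 = 62601.8744 W

62601.8744 W


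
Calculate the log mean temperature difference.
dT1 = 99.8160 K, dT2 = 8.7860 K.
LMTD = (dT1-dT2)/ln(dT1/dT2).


dT1/dT2 = 11.3608
ln(dT1/dT2) = 2.4302
LMTD = 91.0300 / 2.4302 = 37.4583 K

37.4583 K


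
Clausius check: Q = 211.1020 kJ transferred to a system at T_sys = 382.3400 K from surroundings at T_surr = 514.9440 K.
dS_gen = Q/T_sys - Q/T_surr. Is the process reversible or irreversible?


dS_sys = 211.1020/382.3400 = 0.5521 kJ/K
dS_surr = -211.1020/514.9440 = -0.4100 kJ/K
dS_gen = 0.5521 - 0.4100 = 0.1422 kJ/K (irreversible)

dS_gen = 0.1422 kJ/K, irreversible


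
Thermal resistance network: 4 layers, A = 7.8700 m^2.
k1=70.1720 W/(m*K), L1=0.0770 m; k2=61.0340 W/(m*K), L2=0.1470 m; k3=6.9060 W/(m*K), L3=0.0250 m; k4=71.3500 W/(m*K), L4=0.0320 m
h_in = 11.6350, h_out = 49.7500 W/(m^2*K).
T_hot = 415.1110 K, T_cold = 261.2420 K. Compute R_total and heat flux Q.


R_conv_in = 1/(11.6350*7.8700) = 0.0109
R_1 = 0.0770/(70.1720*7.8700) = 0.0001
R_2 = 0.1470/(61.0340*7.8700) = 0.0003
R_3 = 0.0250/(6.9060*7.8700) = 0.0005
R_4 = 0.0320/(71.3500*7.8700) = 5.6988e-05
R_conv_out = 1/(49.7500*7.8700) = 0.0026
R_total = 0.0144 K/W
Q = 153.8690 / 0.0144 = 10657.6605 W

R_total = 0.0144 K/W, Q = 10657.6605 W


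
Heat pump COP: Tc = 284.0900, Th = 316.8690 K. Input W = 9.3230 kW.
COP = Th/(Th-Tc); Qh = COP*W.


COP = 316.8690 / 32.7790 = 9.6668
Qh = 9.6668 * 9.3230 = 90.1239 kW

COP = 9.6668, Qh = 90.1239 kW


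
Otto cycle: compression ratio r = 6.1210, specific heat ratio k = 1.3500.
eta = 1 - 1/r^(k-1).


r^(k-1) = 1.8853
eta = 1 - 1/1.8853 = 0.4696 = 46.9589%

46.9589%


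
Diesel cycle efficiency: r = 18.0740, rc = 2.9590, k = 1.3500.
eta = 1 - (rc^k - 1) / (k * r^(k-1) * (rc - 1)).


r^(k-1) = 2.7540
rc^k = 4.3256
eta = 0.5434 = 54.3404%

54.3404%


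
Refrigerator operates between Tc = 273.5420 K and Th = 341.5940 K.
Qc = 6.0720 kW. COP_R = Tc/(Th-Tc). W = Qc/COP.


COP = 273.5420 / 68.0520 = 4.0196
W = 6.0720 / 4.0196 = 1.5106 kW

COP = 4.0196, W = 1.5106 kW


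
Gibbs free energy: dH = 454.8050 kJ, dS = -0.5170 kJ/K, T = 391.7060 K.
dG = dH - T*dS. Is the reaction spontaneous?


T*dS = 391.7060 * -0.5170 = -202.5120 kJ
dG = 454.8050 + 202.5120 = 657.3170 kJ (non-spontaneous)

dG = 657.3170 kJ, non-spontaneous


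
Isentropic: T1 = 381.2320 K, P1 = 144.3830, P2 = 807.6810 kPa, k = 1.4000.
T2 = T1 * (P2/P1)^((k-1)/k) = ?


(k-1)/k = 0.2857
(P2/P1)^exp = 1.6354
T2 = 381.2320 * 1.6354 = 623.4831 K

623.4831 K


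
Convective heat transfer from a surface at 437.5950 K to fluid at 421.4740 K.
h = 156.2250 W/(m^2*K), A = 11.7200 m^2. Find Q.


dT = 16.1210 K
Q = 156.2250 * 11.7200 * 16.1210 = 29516.8578 W

29516.8578 W


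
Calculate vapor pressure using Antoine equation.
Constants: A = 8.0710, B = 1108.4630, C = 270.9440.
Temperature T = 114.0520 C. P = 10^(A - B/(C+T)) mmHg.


C+T = 384.9960
B/(C+T) = 2.8792
log10(P) = 8.0710 - 2.8792 = 5.1918
P = 10^5.1918 = 155541.1879 mmHg

155541.1879 mmHg


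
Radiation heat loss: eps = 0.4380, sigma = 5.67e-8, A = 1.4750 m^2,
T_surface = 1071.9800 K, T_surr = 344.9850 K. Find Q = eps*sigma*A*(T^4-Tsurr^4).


T^4 = 1.3205e+12
Tsurr^4 = 1.4164e+10
Q = 0.4380 * 5.67e-8 * 1.4750 * 1.3064e+12 = 47853.3492 W

47853.3492 W
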